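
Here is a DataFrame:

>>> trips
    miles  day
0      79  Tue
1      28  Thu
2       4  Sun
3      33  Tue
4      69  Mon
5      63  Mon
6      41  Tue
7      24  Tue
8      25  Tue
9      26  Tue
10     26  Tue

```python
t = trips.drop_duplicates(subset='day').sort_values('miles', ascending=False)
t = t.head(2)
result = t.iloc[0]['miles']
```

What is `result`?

79

drop duplicate day (keep=first):
   miles  day
0     79  Tue
1     28  Thu
2      4  Sun
4     69  Mon
sort by miles descending:
   miles  day
0     79  Tue
4     69  Mon
1     28  Thu
2      4  Sun
take first 2 rows:
   miles  day
0     79  Tue
4     69  Mon
So iloc[0]['miles'] = 79.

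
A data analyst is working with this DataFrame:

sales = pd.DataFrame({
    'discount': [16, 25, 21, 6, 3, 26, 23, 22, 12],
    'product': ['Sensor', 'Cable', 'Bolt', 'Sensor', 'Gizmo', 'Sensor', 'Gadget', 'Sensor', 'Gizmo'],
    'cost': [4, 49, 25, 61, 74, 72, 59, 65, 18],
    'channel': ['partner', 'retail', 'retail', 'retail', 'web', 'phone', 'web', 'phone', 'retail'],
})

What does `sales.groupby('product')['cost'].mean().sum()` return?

229.5

group by product, mean of cost:
product
Bolt      25.0
Cable     49.0
Gadget    59.0
Gizmo     46.0
Sensor    50.5
Name: cost, dtype: float64
Taking the sum of the resulting series gives 229.5.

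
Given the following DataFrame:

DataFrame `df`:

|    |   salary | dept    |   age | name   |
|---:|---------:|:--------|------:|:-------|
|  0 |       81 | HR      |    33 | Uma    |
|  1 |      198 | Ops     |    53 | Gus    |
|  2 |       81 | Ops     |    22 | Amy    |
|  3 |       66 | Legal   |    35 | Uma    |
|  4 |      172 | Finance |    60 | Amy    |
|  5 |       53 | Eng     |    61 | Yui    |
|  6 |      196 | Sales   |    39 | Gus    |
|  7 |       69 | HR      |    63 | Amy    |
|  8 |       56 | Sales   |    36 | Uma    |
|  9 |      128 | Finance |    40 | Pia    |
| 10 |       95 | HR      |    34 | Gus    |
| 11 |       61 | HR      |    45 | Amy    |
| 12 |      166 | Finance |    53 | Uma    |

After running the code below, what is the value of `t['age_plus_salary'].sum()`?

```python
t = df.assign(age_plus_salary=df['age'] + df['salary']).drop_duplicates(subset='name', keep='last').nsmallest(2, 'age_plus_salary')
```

220

add column age_plus_salary = df['age'] + df['salary']:
    salary     dept  age name  age_plus_salary
0       81       HR   33  Uma              114
1      198      Ops   53  Gus              251
2       81      Ops   22  Amy              103
3       66    Legal   35  Uma              101
4      172  Finance   60  Amy              232
5       53      Eng   61  Yui              114
6      196    Sales   39  Gus              235
7       69       HR   63  Amy              132
8       56    Sales   36  Uma               92
9      128  Finance   40  Pia              168
10      95       HR   34  Gus              129
11      61       HR   45  Amy              106
12     166  Finance   53  Uma              219
drop duplicate name (keep=last):
    salary     dept  age name  age_plus_salary
5       53      Eng   61  Yui              114
9      128  Finance   40  Pia              168
10      95       HR   34  Gus              129
11      61       HR   45  Amy              106
12     166  Finance   53  Uma              219
take 2 rows with smallest age_plus_salary:
    salary dept  age name  age_plus_salary
11      61   HR   45  Amy              106
5       53  Eng   61  Yui              114
Hence 220.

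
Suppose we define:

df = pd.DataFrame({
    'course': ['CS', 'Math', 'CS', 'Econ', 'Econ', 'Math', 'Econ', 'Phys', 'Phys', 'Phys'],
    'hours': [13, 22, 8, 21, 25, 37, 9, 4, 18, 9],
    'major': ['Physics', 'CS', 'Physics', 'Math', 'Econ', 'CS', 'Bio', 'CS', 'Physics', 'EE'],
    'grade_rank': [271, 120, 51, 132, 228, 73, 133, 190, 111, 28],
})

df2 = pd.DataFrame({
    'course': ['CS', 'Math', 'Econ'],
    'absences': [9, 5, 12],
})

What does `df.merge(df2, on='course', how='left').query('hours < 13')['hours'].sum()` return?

30

merge on 'course' (how='left') → 10 rows:
  course  hours    major  grade_rank  absences
0     CS     13  Physics         271       9.0
1   Math     22       CS         120       5.0
2     CS      8  Physics          51       9.0
3   Econ     21     Math         132      12.0
4   Econ     25     Econ         228      12.0
5   Math     37       CS          73       5.0
6   Econ      9      Bio         133      12.0
7   Phys      4       CS         190       NaN
8   Phys     18  Physics         111       NaN
9   Phys      9       EE          28       NaN
filter rows where hours < 13:
  course  hours    major  grade_rank  absences
2     CS      8  Physics          51       9.0
6   Econ      9      Bio         133      12.0
7   Phys      4       CS         190       NaN
9   Phys      9       EE          28       NaN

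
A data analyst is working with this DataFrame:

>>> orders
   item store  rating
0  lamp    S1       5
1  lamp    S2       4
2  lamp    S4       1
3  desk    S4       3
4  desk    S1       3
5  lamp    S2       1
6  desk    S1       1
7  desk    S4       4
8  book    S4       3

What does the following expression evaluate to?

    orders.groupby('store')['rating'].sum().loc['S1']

9

group by store, sum of rating:
store
S1     9
S2     5
S4    11
Name: rating, dtype: int64
Then the value at index 'S1': 9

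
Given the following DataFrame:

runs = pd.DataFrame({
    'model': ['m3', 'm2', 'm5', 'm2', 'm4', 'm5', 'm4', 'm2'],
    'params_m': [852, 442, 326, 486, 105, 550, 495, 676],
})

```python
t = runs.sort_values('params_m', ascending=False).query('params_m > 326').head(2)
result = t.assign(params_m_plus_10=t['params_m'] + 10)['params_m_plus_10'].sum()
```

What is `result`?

sort by params_m descending:
  model  params_m
0    m3       852
7    m2       676
5    m5       550
6    m4       495
3    m2       486
1    m2       442
2    m5       326
4    m4       105
filter rows where params_m > 326:
  model  params_m
0    m3       852
7    m2       676
5    m5       550
6    m4       495
3    m2       486
1    m2       442
take first 2 rows:
  model  params_m
0    m3       852
7    m2       676
add column params_m_plus_10 = t['params_m'] + 10:
  model  params_m  params_m_plus_10
0    m3       852               862
7    m2       676               686

1548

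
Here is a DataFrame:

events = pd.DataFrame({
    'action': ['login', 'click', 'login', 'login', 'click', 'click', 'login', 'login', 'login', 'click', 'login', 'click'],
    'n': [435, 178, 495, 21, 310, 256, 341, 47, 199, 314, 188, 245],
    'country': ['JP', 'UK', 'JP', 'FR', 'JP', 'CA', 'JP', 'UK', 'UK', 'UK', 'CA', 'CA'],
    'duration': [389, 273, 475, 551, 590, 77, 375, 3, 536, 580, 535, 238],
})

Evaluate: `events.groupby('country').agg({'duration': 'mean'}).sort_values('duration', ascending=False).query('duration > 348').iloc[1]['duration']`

457.25

group by country, mean of duration:
           duration
country            
CA       283.333333
FR       551.000000
JP       457.250000
UK       348.000000
sort by duration descending:
           duration
country            
FR       551.000000
JP       457.250000
UK       348.000000
CA       283.333333
filter rows where duration > 348:
         duration
country          
FR         551.00
JP         457.25
value at position 1, column 'duration' → 457.25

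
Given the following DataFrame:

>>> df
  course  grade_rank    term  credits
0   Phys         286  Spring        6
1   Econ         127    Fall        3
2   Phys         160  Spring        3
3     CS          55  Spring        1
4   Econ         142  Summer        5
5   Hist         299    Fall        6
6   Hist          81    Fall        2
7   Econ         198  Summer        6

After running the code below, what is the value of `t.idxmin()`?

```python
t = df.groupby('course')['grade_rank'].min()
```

group by course, min of grade_rank:
course
CS       55
Econ    127
Hist     81
Phys    160
Name: grade_rank, dtype: int64
Reading off the label with the smallest value, we get CS.

CS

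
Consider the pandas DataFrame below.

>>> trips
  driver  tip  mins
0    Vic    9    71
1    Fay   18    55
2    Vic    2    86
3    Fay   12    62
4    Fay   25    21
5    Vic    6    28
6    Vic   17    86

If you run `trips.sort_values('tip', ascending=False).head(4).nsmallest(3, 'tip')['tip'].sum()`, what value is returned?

47

sort by tip descending:
  driver  tip  mins
4    Fay   25    21
1    Fay   18    55
6    Vic   17    86
3    Fay   12    62
0    Vic    9    71
5    Vic    6    28
2    Vic    2    86
take first 4 rows:
  driver  tip  mins
4    Fay   25    21
1    Fay   18    55
6    Vic   17    86
3    Fay   12    62
take 3 rows with smallest tip:
  driver  tip  mins
3    Fay   12    62
6    Vic   17    86
1    Fay   18    55
Taking the sum of column 'tip' gives 47.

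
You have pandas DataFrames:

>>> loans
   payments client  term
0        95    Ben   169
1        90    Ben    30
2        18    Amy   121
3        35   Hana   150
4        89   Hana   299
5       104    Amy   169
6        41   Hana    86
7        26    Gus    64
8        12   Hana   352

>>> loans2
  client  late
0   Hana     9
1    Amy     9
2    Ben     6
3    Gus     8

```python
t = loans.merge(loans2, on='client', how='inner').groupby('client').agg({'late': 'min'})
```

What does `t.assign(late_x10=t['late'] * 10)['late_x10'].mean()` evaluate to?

merge on 'client' (how='inner') → 9 rows:
   payments client  term  late
0        95    Ben   169     6
1        90    Ben    30     6
2        18    Amy   121     9
3        35   Hana   150     9
4        89   Hana   299     9
5       104    Amy   169     9
6        41   Hana    86     9
7        26    Gus    64     8
8        12   Hana   352     9
group by client, min of late:
        late
client      
Amy        9
Ben        6
Gus        8
Hana       9
add column late_x10 = t['late'] * 10:
        late  late_x10
client                
Amy        9        90
Ben        6        60
Gus        8        80
Hana       9        90
Hence 80.0.

80.0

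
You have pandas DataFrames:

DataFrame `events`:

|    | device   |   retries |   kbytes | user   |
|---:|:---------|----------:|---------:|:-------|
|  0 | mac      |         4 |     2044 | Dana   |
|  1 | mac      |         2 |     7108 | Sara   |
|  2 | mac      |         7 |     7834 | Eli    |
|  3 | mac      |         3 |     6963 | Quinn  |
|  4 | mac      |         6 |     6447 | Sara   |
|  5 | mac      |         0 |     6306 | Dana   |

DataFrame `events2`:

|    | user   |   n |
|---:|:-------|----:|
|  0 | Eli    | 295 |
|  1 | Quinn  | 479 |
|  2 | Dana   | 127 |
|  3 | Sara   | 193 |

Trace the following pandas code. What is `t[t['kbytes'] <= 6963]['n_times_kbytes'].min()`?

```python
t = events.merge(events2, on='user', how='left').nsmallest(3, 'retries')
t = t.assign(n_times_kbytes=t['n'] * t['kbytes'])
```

800862

merge on 'user' (how='left') → 6 rows:
  device  retries  kbytes   user    n
0    mac        4    2044   Dana  127
1    mac        2    7108   Sara  193
2    mac        7    7834    Eli  295
3    mac        3    6963  Quinn  479
4    mac        6    6447   Sara  193
5    mac        0    6306   Dana  127
take 3 rows with smallest retries:
  device  retries  kbytes   user    n
5    mac        0    6306   Dana  127
1    mac        2    7108   Sara  193
3    mac        3    6963  Quinn  479
add column n_times_kbytes = t['n'] * t['kbytes']:
  device  retries  kbytes   user    n  n_times_kbytes
5    mac        0    6306   Dana  127          800862
1    mac        2    7108   Sara  193         1371844
3    mac        3    6963  Quinn  479         3335277
filter rows where kbytes <= 6963:
  device  retries  kbytes   user    n  n_times_kbytes
5    mac        0    6306   Dana  127          800862
3    mac        3    6963  Quinn  479         3335277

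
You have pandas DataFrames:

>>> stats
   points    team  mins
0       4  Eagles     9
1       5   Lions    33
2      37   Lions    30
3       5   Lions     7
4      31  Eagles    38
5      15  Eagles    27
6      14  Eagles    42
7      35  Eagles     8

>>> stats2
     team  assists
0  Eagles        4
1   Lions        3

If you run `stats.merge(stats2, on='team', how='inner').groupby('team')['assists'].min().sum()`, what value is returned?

merge on 'team' (how='inner') → 8 rows:
   points    team  mins  assists
0       4  Eagles     9        4
1       5   Lions    33        3
2      37   Lions    30        3
3       5   Lions     7        3
4      31  Eagles    38        4
5      15  Eagles    27        4
6      14  Eagles    42        4
7      35  Eagles     8        4
group by team, min of assists:
team
Eagles    4
Lions     3
Name: assists, dtype: int64
Hence 7.

7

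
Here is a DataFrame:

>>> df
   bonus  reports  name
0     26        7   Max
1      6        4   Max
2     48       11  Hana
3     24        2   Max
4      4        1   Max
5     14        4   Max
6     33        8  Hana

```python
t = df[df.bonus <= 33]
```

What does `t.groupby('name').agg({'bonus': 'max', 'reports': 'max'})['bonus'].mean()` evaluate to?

29.5

filter rows where bonus <= 33:
   bonus  reports  name
0     26        7   Max
1      6        4   Max
3     24        2   Max
4      4        1   Max
5     14        4   Max
6     33        8  Hana
group by name: max(bonus), max(reports):
      bonus  reports
name                
Hana     33        8
Max      26        7
Then the mean of column 'bonus': 29.5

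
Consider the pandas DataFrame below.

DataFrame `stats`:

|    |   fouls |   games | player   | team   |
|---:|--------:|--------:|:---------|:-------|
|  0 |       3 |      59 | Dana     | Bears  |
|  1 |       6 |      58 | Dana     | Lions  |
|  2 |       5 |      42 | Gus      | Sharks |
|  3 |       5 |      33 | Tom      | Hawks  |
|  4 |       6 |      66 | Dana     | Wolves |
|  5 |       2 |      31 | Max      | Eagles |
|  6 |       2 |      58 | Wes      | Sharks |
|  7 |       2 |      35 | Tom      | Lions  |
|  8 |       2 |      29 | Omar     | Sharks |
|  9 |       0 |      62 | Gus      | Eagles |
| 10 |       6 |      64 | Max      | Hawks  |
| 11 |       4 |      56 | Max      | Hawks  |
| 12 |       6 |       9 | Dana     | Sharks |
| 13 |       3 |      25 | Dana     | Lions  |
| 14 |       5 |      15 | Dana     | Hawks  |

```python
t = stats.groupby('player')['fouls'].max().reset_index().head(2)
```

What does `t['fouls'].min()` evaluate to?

5

group by player, max of fouls:
player
Dana    6
Gus     5
Max     6
Omar    2
Tom     5
Wes     2
Name: fouls, dtype: int64
reset_index():
  player  fouls
0   Dana      6
1    Gus      5
2    Max      6
3   Omar      2
4    Tom      5
5    Wes      2
take first 2 rows:
  player  fouls
0   Dana      6
1    Gus      5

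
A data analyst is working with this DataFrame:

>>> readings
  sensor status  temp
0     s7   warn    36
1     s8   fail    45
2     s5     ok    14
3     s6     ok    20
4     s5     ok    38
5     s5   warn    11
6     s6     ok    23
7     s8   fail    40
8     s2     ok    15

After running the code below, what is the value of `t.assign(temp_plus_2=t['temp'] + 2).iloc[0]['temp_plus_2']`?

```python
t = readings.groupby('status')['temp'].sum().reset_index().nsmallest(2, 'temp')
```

49

group by status, sum of temp:
status
fail     85
ok      110
warn     47
Name: temp, dtype: int64
reset_index():
  status  temp
0   fail    85
1     ok   110
2   warn    47
take 2 rows with smallest temp:
  status  temp
2   warn    47
0   fail    85
add column temp_plus_2 = t['temp'] + 2:
  status  temp  temp_plus_2
2   warn    47           49
0   fail    85           87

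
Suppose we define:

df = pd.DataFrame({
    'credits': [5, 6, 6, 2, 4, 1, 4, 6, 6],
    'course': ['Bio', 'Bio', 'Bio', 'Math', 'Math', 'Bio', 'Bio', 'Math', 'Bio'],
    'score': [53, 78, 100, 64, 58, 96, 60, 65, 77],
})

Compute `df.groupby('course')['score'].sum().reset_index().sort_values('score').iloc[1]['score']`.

group by course, sum of score:
course
Bio     464
Math    187
Name: score, dtype: int64
reset_index():
  course  score
0    Bio    464
1   Math    187
sort by score:
  course  score
1   Math    187
0    Bio    464
Finally, value at position 1, column 'score' = 464.

464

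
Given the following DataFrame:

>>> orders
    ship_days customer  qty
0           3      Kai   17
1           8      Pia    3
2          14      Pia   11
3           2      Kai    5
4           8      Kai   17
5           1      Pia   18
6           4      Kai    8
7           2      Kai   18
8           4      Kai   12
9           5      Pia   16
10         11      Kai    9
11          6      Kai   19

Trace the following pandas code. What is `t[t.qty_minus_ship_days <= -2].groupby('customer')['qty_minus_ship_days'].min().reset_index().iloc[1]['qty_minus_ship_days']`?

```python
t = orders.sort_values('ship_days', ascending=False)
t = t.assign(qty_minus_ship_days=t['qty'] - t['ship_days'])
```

sort by ship_days descending:
    ship_days customer  qty
2          14      Pia   11
10         11      Kai    9
1           8      Pia    3
4           8      Kai   17
11          6      Kai   19
9           5      Pia   16
6           4      Kai    8
8           4      Kai   12
0           3      Kai   17
3           2      Kai    5
7           2      Kai   18
5           1      Pia   18
add column qty_minus_ship_days = t['qty'] - t['ship_days']:
    ship_days customer  qty  qty_minus_ship_days
2          14      Pia   11                   -3
10         11      Kai    9                   -2
1           8      Pia    3                   -5
4           8      Kai   17                    9
11          6      Kai   19                   13
9           5      Pia   16                   11
6           4      Kai    8                    4
8           4      Kai   12                    8
0           3      Kai   17                   14
3           2      Kai    5                    3
7           2      Kai   18                   16
5           1      Pia   18                   17
filter rows where qty_minus_ship_days <= -2:
    ship_days customer  qty  qty_minus_ship_days
2          14      Pia   11                   -3
10         11      Kai    9                   -2
1           8      Pia    3                   -5
group by customer, min of qty_minus_ship_days:
customer
Kai   -2
Pia   -5
Name: qty_minus_ship_days, dtype: int64
reset_index():
  customer  qty_minus_ship_days
0      Kai                   -2
1      Pia                   -5

-5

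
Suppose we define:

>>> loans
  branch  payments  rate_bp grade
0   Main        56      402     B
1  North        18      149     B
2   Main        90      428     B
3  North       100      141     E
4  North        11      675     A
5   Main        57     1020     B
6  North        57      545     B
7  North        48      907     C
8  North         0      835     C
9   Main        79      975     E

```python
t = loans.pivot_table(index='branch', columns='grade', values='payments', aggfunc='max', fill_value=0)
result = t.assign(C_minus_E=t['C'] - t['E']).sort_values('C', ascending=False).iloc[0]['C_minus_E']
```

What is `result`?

-52

pivot: rows=branch, cols=grade, max(payments):
grade    A   B   C    E
branch                 
Main     0  90   0   79
North   11  57  48  100
add column C_minus_E = t['C'] - t['E']:
grade    A   B   C    E  C_minus_E
branch                            
Main     0  90   0   79        -79
North   11  57  48  100        -52
sort by C descending:
grade    A   B   C    E  C_minus_E
branch                            
North   11  57  48  100        -52
Main     0  90   0   79        -79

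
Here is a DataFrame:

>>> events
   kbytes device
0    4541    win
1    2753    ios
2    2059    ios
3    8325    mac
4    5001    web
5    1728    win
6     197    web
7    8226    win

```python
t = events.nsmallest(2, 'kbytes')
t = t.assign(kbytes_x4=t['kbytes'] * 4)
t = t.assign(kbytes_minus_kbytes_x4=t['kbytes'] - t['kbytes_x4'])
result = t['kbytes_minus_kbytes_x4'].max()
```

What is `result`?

-591

take 2 rows with smallest kbytes:
   kbytes device
6     197    web
5    1728    win
add column kbytes_x4 = t['kbytes'] * 4:
   kbytes device  kbytes_x4
6     197    web        788
5    1728    win       6912
add column kbytes_minus_kbytes_x4 = t['kbytes'] - t['kbytes_x4']:
   kbytes device  kbytes_x4  kbytes_minus_kbytes_x4
6     197    web        788                    -591
5    1728    win       6912                   -5184
Finally, max of column 'kbytes_minus_kbytes_x4' = -591.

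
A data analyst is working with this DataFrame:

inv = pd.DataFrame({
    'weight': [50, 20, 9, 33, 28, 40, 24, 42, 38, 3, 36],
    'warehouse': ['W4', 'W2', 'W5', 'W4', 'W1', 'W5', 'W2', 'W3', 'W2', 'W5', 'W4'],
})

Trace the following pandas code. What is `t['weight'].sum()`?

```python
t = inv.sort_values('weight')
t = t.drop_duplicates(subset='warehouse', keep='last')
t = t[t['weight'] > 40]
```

92

sort by weight:
    weight warehouse
9        3        W5
2        9        W5
1       20        W2
6       24        W2
4       28        W1
3       33        W4
10      36        W4
8       38        W2
5       40        W5
7       42        W3
0       50        W4
drop duplicate warehouse (keep=last):
   weight warehouse
4      28        W1
8      38        W2
5      40        W5
7      42        W3
0      50        W4
filter rows where weight > 40:
   weight warehouse
7      42        W3
0      50        W4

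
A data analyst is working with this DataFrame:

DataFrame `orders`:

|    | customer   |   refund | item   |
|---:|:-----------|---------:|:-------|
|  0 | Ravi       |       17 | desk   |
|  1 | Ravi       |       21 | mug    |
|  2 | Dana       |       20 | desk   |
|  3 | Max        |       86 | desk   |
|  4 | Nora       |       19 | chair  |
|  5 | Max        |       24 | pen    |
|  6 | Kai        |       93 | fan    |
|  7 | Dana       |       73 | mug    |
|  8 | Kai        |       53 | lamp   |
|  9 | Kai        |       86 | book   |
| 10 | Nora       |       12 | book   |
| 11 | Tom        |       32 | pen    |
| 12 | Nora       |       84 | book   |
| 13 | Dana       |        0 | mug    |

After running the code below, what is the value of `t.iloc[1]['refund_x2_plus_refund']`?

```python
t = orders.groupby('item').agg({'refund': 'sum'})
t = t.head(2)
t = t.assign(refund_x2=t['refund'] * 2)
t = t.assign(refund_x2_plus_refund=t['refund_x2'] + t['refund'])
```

57

group by item, sum of refund:
       refund
item         
book      182
chair      19
desk      123
fan        93
lamp       53
mug        94
pen        56
take first 2 rows:
       refund
item         
book      182
chair      19
add column refund_x2 = t['refund'] * 2:
       refund  refund_x2
item                    
book      182        364
chair      19         38
add column refund_x2_plus_refund = t['refund_x2'] + t['refund']:
       refund  refund_x2  refund_x2_plus_refund
item                                           
book      182        364                    546
chair      19         38                     57
Taking the value at position 1, column 'refund_x2_plus_refund' gives 57.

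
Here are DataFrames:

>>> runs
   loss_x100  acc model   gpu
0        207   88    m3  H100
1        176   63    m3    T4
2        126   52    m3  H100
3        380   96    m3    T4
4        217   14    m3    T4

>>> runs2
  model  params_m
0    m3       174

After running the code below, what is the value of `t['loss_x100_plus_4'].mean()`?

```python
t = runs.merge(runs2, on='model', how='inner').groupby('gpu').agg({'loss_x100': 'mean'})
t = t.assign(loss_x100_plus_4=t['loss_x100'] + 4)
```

216.083333333

merge on 'model' (how='inner') → 5 rows:
   loss_x100  acc model   gpu  params_m
0        207   88    m3  H100       174
1        176   63    m3    T4       174
2        126   52    m3  H100       174
3        380   96    m3    T4       174
4        217   14    m3    T4       174
group by gpu, mean of loss_x100:
       loss_x100
gpu             
H100  166.500000
T4    257.666667
add column loss_x100_plus_4 = t['loss_x100'] + 4:
       loss_x100  loss_x100_plus_4
gpu                               
H100  166.500000        170.500000
T4    257.666667        261.666667
Reading off the mean of column 'loss_x100_plus_4', we get 216.083333333.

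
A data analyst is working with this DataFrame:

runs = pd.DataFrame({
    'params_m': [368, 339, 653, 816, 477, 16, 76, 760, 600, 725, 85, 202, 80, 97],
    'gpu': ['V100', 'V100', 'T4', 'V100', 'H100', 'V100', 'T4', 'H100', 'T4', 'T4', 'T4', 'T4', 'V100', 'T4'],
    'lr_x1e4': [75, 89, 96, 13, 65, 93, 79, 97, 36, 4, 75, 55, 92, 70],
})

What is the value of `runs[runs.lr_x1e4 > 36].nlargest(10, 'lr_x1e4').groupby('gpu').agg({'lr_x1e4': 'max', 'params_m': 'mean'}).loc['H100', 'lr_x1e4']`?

filter rows where lr_x1e4 > 36:
    params_m   gpu  lr_x1e4
0        368  V100       75
1        339  V100       89
2        653    T4       96
4        477  H100       65
5         16  V100       93
6         76    T4       79
7        760  H100       97
10        85    T4       75
11       202    T4       55
12        80  V100       92
13        97    T4       70
take 10 rows with largest lr_x1e4:
    params_m   gpu  lr_x1e4
7        760  H100       97
2        653    T4       96
5         16  V100       93
12        80  V100       92
1        339  V100       89
6         76    T4       79
0        368  V100       75
10        85    T4       75
13        97    T4       70
4        477  H100       65
group by gpu: max(lr_x1e4), mean(params_m):
      lr_x1e4  params_m
gpu                    
H100       97    618.50
T4         96    227.75
V100       93    200.75

97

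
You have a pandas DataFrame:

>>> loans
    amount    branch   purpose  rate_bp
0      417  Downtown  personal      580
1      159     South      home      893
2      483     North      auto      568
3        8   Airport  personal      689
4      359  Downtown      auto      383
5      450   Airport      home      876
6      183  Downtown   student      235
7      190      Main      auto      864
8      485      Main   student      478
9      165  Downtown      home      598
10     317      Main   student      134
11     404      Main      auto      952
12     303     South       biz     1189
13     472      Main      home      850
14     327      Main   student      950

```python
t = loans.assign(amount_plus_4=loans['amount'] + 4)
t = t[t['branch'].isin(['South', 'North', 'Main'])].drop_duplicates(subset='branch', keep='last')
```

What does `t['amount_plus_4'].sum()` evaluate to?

1125

add column amount_plus_4 = loans['amount'] + 4:
    amount    branch   purpose  rate_bp  amount_plus_4
0      417  Downtown  personal      580            421
1      159     South      home      893            163
2      483     North      auto      568            487
3        8   Airport  personal      689             12
4      359  Downtown      auto      383            363
5      450   Airport      home      876            454
6      183  Downtown   student      235            187
7      190      Main      auto      864            194
8      485      Main   student      478            489
9      165  Downtown      home      598            169
10     317      Main   student      134            321
11     404      Main      auto      952            408
12     303     South       biz     1189            307
13     472      Main      home      850            476
14     327      Main   student      950            331
filter rows where branch in ['South', 'North', 'Main']:
    amount branch  purpose  rate_bp  amount_plus_4
1      159  South     home      893            163
2      483  North     auto      568            487
7      190   Main     auto      864            194
8      485   Main  student      478            489
10     317   Main  student      134            321
11     404   Main     auto      952            408
12     303  South      biz     1189            307
13     472   Main     home      850            476
14     327   Main  student      950            331
drop duplicate branch (keep=last):
    amount branch  purpose  rate_bp  amount_plus_4
2      483  North     auto      568            487
12     303  South      biz     1189            307
14     327   Main  student      950            331
Taking the sum of column 'amount_plus_4' gives 1125.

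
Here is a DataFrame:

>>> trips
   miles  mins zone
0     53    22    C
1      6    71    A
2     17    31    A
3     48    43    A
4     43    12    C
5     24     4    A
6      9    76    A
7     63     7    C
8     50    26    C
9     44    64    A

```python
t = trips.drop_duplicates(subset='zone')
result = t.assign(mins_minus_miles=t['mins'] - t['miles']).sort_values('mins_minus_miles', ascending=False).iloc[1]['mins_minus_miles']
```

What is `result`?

drop duplicate zone (keep=first):
   miles  mins zone
0     53    22    C
1      6    71    A
add column mins_minus_miles = t['mins'] - t['miles']:
   miles  mins zone  mins_minus_miles
0     53    22    C               -31
1      6    71    A                65
sort by mins_minus_miles descending:
   miles  mins zone  mins_minus_miles
1      6    71    A                65
0     53    22    C               -31
value at position 1, column 'mins_minus_miles' → -31

-31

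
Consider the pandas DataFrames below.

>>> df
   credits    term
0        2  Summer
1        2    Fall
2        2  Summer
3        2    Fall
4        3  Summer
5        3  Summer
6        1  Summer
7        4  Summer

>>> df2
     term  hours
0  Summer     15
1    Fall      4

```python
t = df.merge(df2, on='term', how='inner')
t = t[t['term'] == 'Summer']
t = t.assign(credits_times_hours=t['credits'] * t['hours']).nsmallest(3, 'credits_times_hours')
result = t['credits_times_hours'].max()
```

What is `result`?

merge on 'term' (how='inner') → 8 rows:
   credits    term  hours
0        2  Summer     15
1        2    Fall      4
2        2  Summer     15
3        2    Fall      4
4        3  Summer     15
5        3  Summer     15
6        1  Summer     15
7        4  Summer     15
filter rows where term == 'Summer':
   credits    term  hours
0        2  Summer     15
2        2  Summer     15
4        3  Summer     15
5        3  Summer     15
6        1  Summer     15
7        4  Summer     15
add column credits_times_hours = t['credits'] * t['hours']:
   credits    term  hours  credits_times_hours
0        2  Summer     15                   30
2        2  Summer     15                   30
4        3  Summer     15                   45
5        3  Summer     15                   45
6        1  Summer     15                   15
7        4  Summer     15                   60
take 3 rows with smallest credits_times_hours:
   credits    term  hours  credits_times_hours
6        1  Summer     15                   15
0        2  Summer     15                   30
2        2  Summer     15                   30

30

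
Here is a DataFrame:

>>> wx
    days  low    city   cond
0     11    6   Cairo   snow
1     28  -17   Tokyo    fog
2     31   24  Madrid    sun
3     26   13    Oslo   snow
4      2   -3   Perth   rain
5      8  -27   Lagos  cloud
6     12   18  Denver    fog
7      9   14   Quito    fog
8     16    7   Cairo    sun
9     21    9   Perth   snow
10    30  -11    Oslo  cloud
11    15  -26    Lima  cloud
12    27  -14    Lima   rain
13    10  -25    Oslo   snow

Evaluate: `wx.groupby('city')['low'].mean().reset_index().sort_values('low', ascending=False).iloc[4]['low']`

3.0

group by city, mean of low:
city
Cairo      6.500000
Denver    18.000000
Lagos    -27.000000
Lima     -20.000000
Madrid    24.000000
Oslo      -7.666667
Perth      3.000000
Quito     14.000000
Tokyo    -17.000000
Name: low, dtype: float64
reset_index():
     city        low
0   Cairo   6.500000
1  Denver  18.000000
2   Lagos -27.000000
3    Lima -20.000000
4  Madrid  24.000000
5    Oslo  -7.666667
6   Perth   3.000000
7   Quito  14.000000
8   Tokyo -17.000000
sort by low descending:
     city        low
4  Madrid  24.000000
1  Denver  18.000000
7   Quito  14.000000
0   Cairo   6.500000
6   Perth   3.000000
5    Oslo  -7.666667
8   Tokyo -17.000000
3    Lima -20.000000
2   Lagos -27.000000
Taking the value at position 4, column 'low' gives 3.0.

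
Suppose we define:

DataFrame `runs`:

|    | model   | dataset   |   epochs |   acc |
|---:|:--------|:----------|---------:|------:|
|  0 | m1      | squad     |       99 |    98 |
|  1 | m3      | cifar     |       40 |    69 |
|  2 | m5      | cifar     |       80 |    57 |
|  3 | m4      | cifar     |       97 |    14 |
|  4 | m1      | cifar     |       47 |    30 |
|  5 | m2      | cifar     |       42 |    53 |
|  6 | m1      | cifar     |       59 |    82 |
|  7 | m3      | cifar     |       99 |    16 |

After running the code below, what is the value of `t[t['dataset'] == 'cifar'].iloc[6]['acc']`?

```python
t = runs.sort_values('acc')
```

sort by acc:
  model dataset  epochs  acc
3    m4   cifar      97   14
7    m3   cifar      99   16
4    m1   cifar      47   30
5    m2   cifar      42   53
2    m5   cifar      80   57
1    m3   cifar      40   69
6    m1   cifar      59   82
0    m1   squad      99   98
filter rows where dataset == 'cifar':
  model dataset  epochs  acc
3    m4   cifar      97   14
7    m3   cifar      99   16
4    m1   cifar      47   30
5    m2   cifar      42   53
2    m5   cifar      80   57
1    m3   cifar      40   69
6    m1   cifar      59   82
Hence 82.

82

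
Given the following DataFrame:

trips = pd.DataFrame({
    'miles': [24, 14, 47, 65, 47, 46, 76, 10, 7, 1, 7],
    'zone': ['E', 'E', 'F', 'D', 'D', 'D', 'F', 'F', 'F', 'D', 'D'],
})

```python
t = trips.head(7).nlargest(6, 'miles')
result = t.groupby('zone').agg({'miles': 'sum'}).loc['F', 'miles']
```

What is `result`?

take first 7 rows:
   miles zone
0     24    E
1     14    E
2     47    F
3     65    D
4     47    D
5     46    D
6     76    F
take 6 rows with largest miles:
   miles zone
6     76    F
3     65    D
2     47    F
4     47    D
5     46    D
0     24    E
group by zone, sum of miles:
      miles
zone       
D       158
E        24
F       123

123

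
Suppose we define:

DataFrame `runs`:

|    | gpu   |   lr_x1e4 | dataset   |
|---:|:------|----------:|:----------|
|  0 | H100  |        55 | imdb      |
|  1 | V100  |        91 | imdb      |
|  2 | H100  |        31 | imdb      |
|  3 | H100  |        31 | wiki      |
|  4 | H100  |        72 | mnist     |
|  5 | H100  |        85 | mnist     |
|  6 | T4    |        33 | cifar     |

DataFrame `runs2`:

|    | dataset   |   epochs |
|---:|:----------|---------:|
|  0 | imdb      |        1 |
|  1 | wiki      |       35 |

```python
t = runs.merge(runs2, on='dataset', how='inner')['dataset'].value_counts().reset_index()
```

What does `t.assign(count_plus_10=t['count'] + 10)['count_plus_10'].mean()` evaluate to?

12.0

merge on 'dataset' (how='inner') → 4 rows:
    gpu  lr_x1e4 dataset  epochs
0  H100       55    imdb       1
1  V100       91    imdb       1
2  H100       31    imdb       1
3  H100       31    wiki      35
value_counts of dataset:
dataset
imdb    3
wiki    1
Name: count, dtype: int64
reset_index():
  dataset  count
0    imdb      3
1    wiki      1
add column count_plus_10 = t['count'] + 10:
  dataset  count  count_plus_10
0    imdb      3             13
1    wiki      1             11
Then the mean of column 'count_plus_10': 12.0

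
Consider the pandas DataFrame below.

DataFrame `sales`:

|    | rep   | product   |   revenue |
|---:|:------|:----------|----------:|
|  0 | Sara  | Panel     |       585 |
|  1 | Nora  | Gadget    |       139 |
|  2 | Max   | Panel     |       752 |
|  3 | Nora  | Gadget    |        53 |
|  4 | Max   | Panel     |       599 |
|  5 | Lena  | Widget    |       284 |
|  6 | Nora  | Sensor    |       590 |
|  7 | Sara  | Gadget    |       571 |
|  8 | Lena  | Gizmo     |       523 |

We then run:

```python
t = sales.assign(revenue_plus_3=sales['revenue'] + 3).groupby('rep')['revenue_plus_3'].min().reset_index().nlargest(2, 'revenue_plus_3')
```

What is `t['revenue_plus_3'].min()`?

add column revenue_plus_3 = sales['revenue'] + 3:
    rep product  revenue  revenue_plus_3
0  Sara   Panel      585             588
1  Nora  Gadget      139             142
2   Max   Panel      752             755
3  Nora  Gadget       53              56
4   Max   Panel      599             602
5  Lena  Widget      284             287
6  Nora  Sensor      590             593
7  Sara  Gadget      571             574
8  Lena   Gizmo      523             526
group by rep, min of revenue_plus_3:
rep
Lena    287
Max     602
Nora     56
Sara    574
Name: revenue_plus_3, dtype: int64
reset_index():
    rep  revenue_plus_3
0  Lena             287
1   Max             602
2  Nora              56
3  Sara             574
take 2 rows with largest revenue_plus_3:
    rep  revenue_plus_3
1   Max             602
3  Sara             574
Then the min of column 'revenue_plus_3': 574

574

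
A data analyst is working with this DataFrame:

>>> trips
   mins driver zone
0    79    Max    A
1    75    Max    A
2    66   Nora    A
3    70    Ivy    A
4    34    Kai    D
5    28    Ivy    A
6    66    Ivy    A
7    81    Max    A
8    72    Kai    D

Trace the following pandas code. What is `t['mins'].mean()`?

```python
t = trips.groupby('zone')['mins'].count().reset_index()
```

4.5

group by zone, count of mins:
zone
A    7
D    2
Name: mins, dtype: int64
reset_index():
  zone  mins
0    A     7
1    D     2
Reading off the mean of column 'mins', we get 4.5.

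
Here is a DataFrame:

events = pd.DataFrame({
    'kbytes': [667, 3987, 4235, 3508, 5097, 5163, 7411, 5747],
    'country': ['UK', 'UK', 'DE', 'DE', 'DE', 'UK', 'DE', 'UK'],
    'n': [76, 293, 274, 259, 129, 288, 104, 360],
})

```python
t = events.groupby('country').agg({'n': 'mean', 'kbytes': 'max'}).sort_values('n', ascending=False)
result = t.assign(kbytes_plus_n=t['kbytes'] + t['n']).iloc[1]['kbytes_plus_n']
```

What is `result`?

group by country: mean(n), max(kbytes):
              n  kbytes
country                
DE       191.50    7411
UK       254.25    5747
sort by n descending:
              n  kbytes
country                
UK       254.25    5747
DE       191.50    7411
add column kbytes_plus_n = t['kbytes'] + t['n']:
              n  kbytes  kbytes_plus_n
country                               
UK       254.25    5747        6001.25
DE       191.50    7411        7602.50
Hence 7602.5.

7602.5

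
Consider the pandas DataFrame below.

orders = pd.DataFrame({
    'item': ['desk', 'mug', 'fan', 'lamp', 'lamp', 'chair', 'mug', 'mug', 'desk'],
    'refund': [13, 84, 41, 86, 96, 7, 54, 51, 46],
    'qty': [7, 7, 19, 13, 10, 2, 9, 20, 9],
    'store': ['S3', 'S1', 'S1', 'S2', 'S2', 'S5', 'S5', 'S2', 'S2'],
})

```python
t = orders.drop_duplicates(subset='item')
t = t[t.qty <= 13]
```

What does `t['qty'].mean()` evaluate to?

drop duplicate item (keep=first):
    item  refund  qty store
0   desk      13    7    S3
1    mug      84    7    S1
2    fan      41   19    S1
3   lamp      86   13    S2
5  chair       7    2    S5
filter rows where qty <= 13:
    item  refund  qty store
0   desk      13    7    S3
1    mug      84    7    S1
3   lamp      86   13    S2
5  chair       7    2    S5

7.25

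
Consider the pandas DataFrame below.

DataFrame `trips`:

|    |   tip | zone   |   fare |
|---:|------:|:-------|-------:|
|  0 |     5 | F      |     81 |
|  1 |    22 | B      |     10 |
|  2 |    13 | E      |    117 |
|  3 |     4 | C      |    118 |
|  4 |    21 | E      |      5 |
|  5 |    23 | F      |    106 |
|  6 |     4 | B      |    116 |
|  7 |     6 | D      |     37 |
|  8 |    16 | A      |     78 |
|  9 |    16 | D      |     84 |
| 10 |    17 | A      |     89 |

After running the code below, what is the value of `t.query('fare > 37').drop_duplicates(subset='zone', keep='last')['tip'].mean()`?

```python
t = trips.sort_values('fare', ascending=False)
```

9.66666666667

sort by fare descending:
    tip zone  fare
3     4    C   118
2    13    E   117
6     4    B   116
5    23    F   106
10   17    A    89
9    16    D    84
0     5    F    81
8    16    A    78
7     6    D    37
1    22    B    10
4    21    E     5
filter rows where fare > 37:
    tip zone  fare
3     4    C   118
2    13    E   117
6     4    B   116
5    23    F   106
10   17    A    89
9    16    D    84
0     5    F    81
8    16    A    78
drop duplicate zone (keep=last):
   tip zone  fare
3    4    C   118
2   13    E   117
6    4    B   116
9   16    D    84
0    5    F    81
8   16    A    78
Then the mean of column 'tip': 9.66666666667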